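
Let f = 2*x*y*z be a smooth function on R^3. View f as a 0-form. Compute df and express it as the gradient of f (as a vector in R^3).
df = (2*y*z) dx + (2*x*z) dy + (2*x*y) dz; grad f = (2*y*z, 2*x*z, 2*x*y)

For a 0-form f, d f = (∂f/∂x) dx + (∂f/∂y) dy + (∂f/∂z) dz. The components of the vector representation are exactly the entries of grad f in Cartesian coordinates:
  ∂f/∂x = 2*y*z
  ∂f/∂y = 2*x*z
  ∂f/∂z = 2*x*y.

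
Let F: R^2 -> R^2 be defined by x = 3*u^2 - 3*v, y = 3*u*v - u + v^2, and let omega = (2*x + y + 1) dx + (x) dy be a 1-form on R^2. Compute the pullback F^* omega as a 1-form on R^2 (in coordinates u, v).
F^* omega = (36*u^3 + 27*u^2*v - 9*u^2 + 6*u*v^2 - 36*u*v + 6*u - 9*v^2 + 3*v) du + (9*u^3 + 6*u^2*v - 18*u^2 - 18*u*v + 3*u - 9*v^2 + 18*v - 3) dv

Using F^*(f dg) = (f ∘ F) d(g ∘ F), substitute each coordinate x_i by F_i(u, v) in f_i, and replace dx_i by d F_i = (∂F_i/∂u) du + (∂F_i/∂v) dv.
  For the x component: f_1(F) = 6*u^2 + 3*u*v - u + v^2 - 6*v + 1; d F_1 = (6*u) du + (-3) dv
  For the y component: f_2(F) = 3*u^2 - 3*v; d F_2 = (3*v - 1) du + (3*u + 2*v) dv
Combining and collecting du, dv coefficients:
  coeff of du: 36*u^3 + 27*u^2*v - 9*u^2 + 6*u*v^2 - 36*u*v + 6*u - 9*v^2 + 3*v
  coeff of dv: 9*u^3 + 6*u^2*v - 18*u^2 - 18*u*v + 3*u - 9*v^2 + 18*v - 3
F^* omega = (36*u^3 + 27*u^2*v - 9*u^2 + 6*u*v^2 - 36*u*v + 6*u - 9*v^2 + 3*v) du + (9*u^3 + 6*u^2*v - 18*u^2 - 18*u*v + 3*u - 9*v^2 + 18*v - 3) dv.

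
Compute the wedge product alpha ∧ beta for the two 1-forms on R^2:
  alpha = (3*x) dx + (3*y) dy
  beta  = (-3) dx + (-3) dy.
alpha ∧ beta = (-9*x + 9*y) dx ∧ dy

Distribute the wedge, using dx_i ∧ dx_j = -dx_j ∧ dx_i and dx_i ∧ dx_i = 0. For each pair (i, j) with i < j, the coefficient of dx_i ∧ dx_j in alpha ∧ beta is (alpha_i * beta_j - alpha_j * beta_i). Collecting: alpha ∧ beta = (-9*x + 9*y) dx ∧ dy.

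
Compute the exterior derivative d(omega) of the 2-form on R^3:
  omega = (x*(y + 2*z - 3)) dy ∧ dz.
d(omega) = (y + 2*z - 3) dx ∧ dy ∧ dz

For a 2-form omega = sum_{i<j} g_{ij} dx_i ∧ dx_j, the exterior derivative is
  d(omega) = sum_{i<j} d(g_{ij}) ∧ dx_i ∧ dx_j = sum_{i<j, k} (∂g_{ij}/∂x_k) dx_k ∧ dx_i ∧ dx_j.
Expand each term, using dx_k ∧ dx_i ∧ dx_j = sgn(permutation) dx_{(a)} ∧ dx_{(b)} ∧ dx_{(c)} with (a < b < c) sorted:
  d(x*(y + 2*z - 3)) includes (∂/∂x)(x*(y + 2*z - 3)) dx = (y + 2*z - 3) dx, which multiplied by dy ∧ dz gives (y + 2*z - 3) dx ∧ dy ∧ dz
Collecting like 3-forms: d(omega) = (y + 2*z - 3) dx ∧ dy ∧ dz.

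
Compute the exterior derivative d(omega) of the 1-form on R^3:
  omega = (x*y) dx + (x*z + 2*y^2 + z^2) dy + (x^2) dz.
d(omega) = (-x + z) dx ∧ dy + (2*x) dx ∧ dz + (-x - 2*z) dy ∧ dz

For a 1-form omega = sum_i f_i dx_i, the exterior derivative is
  d(omega) = sum_{i < j} (∂f_j/∂x_i - ∂f_i/∂x_j) dx_i ∧ dx_j.
  coefficient of dx ∧ dy: ∂f_2/∂x - ∂f_1/∂y = ∂(x*z + 2*y^2 + z^2)/∂x - ∂(x*y)/∂y = -x + z
  coefficient of dx ∧ dz: ∂f_3/∂x - ∂f_1/∂z = ∂(x^2)/∂x - ∂(x*y)/∂z = 2*x
  coefficient of dy ∧ dz: ∂f_3/∂y - ∂f_2/∂z = ∂(x^2)/∂y - ∂(x*z + 2*y^2 + z^2)/∂z = -x - 2*z
Assembling: d(omega) = (-x + z) dx ∧ dy + (2*x) dx ∧ dz + (-x - 2*z) dy ∧ dz.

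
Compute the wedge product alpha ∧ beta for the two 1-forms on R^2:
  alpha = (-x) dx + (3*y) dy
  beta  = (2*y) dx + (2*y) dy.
alpha ∧ beta = (-2*y*(x + 3*y)) dx ∧ dy

Distribute the wedge, using dx_i ∧ dx_j = -dx_j ∧ dx_i and dx_i ∧ dx_i = 0. For each pair (i, j) with i < j, the coefficient of dx_i ∧ dx_j in alpha ∧ beta is (alpha_i * beta_j - alpha_j * beta_i). Collecting: alpha ∧ beta = (-2*y*(x + 3*y)) dx ∧ dy.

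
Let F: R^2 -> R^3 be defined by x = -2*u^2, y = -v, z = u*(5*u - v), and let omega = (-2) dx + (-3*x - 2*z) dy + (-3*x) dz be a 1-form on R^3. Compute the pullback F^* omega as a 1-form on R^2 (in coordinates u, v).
F^* omega = (2*u*(30*u^2 - 3*u*v + 4)) du + (2*u*(-3*u^2 + 2*u - v)) dv

Using F^*(f dg) = (f ∘ F) d(g ∘ F), substitute each coordinate x_i by F_i(u, v) in f_i, and replace dx_i by d F_i = (∂F_i/∂u) du + (∂F_i/∂v) dv.
  For the x component: f_1(F) = -2; d F_1 = (-4*u) du + (0) dv
  For the y component: f_2(F) = 2*u*(-2*u + v); d F_2 = (0) du + (-1) dv
  For the z component: f_3(F) = 6*u^2; d F_3 = (10*u - v) du + (-u) dv
Combining and collecting du, dv coefficients:
  coeff of du: 2*u*(30*u^2 - 3*u*v + 4)
  coeff of dv: 2*u*(-3*u^2 + 2*u - v)
F^* omega = (2*u*(30*u^2 - 3*u*v + 4)) du + (2*u*(-3*u^2 + 2*u - v)) dv.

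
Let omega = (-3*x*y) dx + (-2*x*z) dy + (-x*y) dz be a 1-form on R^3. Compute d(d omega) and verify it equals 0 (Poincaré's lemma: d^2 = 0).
d(d omega) = 0

Step 1: d omega = sum_{i<j} (∂f_j/∂x_i - ∂f_i/∂x_j) dx_i ∧ dx_j:
  coeff of dx ∧ dy: 3*x - 2*z
  coeff of dx ∧ dz: -y
  coeff of dy ∧ dz: x
Step 2: Apply d again to each 2-form coefficient. The only possible 3-form in R^3 is dx ∧ dy ∧ dz, with coefficient
  ∂(coeff of dy∧dz)/∂x - ∂(coeff of dx∧dz)/∂y + ∂(coeff of dx∧dy)/∂z
  = ∂/∂x (x) - ∂/∂y (-y) + ∂/∂z (3*x - 2*z).
Each of these terms simplifies to sums of mixed partials that cancel in pairs. The result is 0 (by equality of mixed partials for smooth functions — Schwarz / Clairaut).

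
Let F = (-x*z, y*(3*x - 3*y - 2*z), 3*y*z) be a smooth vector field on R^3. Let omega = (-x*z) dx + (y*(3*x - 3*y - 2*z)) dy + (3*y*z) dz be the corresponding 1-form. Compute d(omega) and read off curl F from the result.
d(omega) = (2*y + 3*z) dy ∧ dz + (-x) dz ∧ dx + (3*y) dx ∧ dy; curl F = (2*y + 3*z, -x, 3*y)

d omega = sum_{i<j} (∂f_j/∂x_i - ∂f_i/∂x_j) dx_i ∧ dx_j. Under the identification (dy ∧ dz, dz ∧ dx, dx ∧ dy) ↔ (e_x, e_y, e_z), the coefficients are exactly the components of curl F. Compute:
  ∂R/∂y - ∂Q/∂z = (3*z) - (-2*y) = 2*y + 3*z
  ∂P/∂z - ∂R/∂x = (-x) - (0) = -x
  ∂Q/∂x - ∂P/∂y = (3*y) - (0) = 3*y.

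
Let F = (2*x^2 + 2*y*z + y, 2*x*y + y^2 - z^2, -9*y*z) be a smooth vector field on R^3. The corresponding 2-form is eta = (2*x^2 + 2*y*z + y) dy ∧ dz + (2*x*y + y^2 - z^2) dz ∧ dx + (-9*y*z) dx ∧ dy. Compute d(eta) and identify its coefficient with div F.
d(eta) = (6*x - 7*y) dx ∧ dy ∧ dz; div F = 6*x - 7*y

For a 2-form in R^3 of the form above, applying d gives a 3-form with coefficient ∂P/∂x + ∂Q/∂y + ∂R/∂z:
  ∂P/∂x = 4*x
  ∂Q/∂y = 2*x + 2*y
  ∂R/∂z = -9*y
Sum = 6*x - 7*y, which is exactly div F.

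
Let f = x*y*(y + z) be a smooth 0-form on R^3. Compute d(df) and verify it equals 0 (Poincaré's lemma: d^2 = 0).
d(df) = 0

Step 1: df = sum_i (∂f/∂x_i) dx_i = (y*(y + z)) dx + (x*(2*y + z)) dy + (x*y) dz.
Step 2: Apply d again. Using the 1-form formula, the coefficient of dx ∧ dy in d(df) is ∂^2 f/∂x ∂y - ∂^2 f/∂y ∂x = (2*y + z) - (2*y + z) = 0 (equality of mixed partials for smooth f).
Similarly for dx ∧ dz and dy ∧ dz — all coefficients vanish. So d(df) = 0.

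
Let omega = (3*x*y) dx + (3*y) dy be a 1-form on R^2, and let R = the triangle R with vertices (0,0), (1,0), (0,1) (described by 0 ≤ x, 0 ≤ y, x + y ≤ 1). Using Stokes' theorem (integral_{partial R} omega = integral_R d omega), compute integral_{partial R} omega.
integral_(partial R) omega = -1/2

Stokes: integral_partial_R omega = integral_R d omega with d omega = (∂Q/∂x - ∂P/∂y) dx ∧ dy.
  ∂Q/∂x = 0
  ∂P/∂y = 3*x
  integrand = ∂Q/∂x - ∂P/∂y = -3*x.
Integrating over R: integral_0^1 integral_0^{1-x} (-3*x) dy dx = -1/2.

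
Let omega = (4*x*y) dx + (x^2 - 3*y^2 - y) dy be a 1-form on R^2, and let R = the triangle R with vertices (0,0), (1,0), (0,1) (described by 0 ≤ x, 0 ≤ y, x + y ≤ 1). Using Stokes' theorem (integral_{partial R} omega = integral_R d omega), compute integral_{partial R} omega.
integral_(partial R) omega = -1/3

Stokes: integral_partial_R omega = integral_R d omega with d omega = (∂Q/∂x - ∂P/∂y) dx ∧ dy.
  ∂Q/∂x = 2*x
  ∂P/∂y = 4*x
  integrand = ∂Q/∂x - ∂P/∂y = -2*x.
Integrating over R: integral_0^1 integral_0^{1-x} (-2*x) dy dx = -1/3.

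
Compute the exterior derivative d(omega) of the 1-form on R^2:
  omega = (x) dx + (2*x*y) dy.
d(omega) = (2*y) dx ∧ dy

For a 1-form omega = sum_i f_i dx_i, the exterior derivative is
  d(omega) = sum_{i < j} (∂f_j/∂x_i - ∂f_i/∂x_j) dx_i ∧ dx_j.
  coefficient of dx ∧ dy: ∂f_2/∂x - ∂f_1/∂y = ∂(2*x*y)/∂x - ∂(x)/∂y = 2*y
Assembling: d(omega) = (2*y) dx ∧ dy.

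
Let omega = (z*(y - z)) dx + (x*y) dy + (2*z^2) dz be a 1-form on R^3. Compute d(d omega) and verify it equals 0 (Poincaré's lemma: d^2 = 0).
d(d omega) = 0

Step 1: d omega = sum_{i<j} (∂f_j/∂x_i - ∂f_i/∂x_j) dx_i ∧ dx_j:
  coeff of dx ∧ dy: y - z
  coeff of dx ∧ dz: -y + 2*z
  coeff of dy ∧ dz: 0
Step 2: Apply d again to each 2-form coefficient. The only possible 3-form in R^3 is dx ∧ dy ∧ dz, with coefficient
  ∂(coeff of dy∧dz)/∂x - ∂(coeff of dx∧dz)/∂y + ∂(coeff of dx∧dy)/∂z
  = ∂/∂x (0) - ∂/∂y (-y + 2*z) + ∂/∂z (y - z).
Each of these terms simplifies to sums of mixed partials that cancel in pairs. The result is 0 (by equality of mixed partials for smooth functions — Schwarz / Clairaut).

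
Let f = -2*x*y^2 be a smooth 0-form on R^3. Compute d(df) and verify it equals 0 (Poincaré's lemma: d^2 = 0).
d(df) = 0

Step 1: df = sum_i (∂f/∂x_i) dx_i = (-2*y^2) dx + (-4*x*y) dy + (0) dz.
Step 2: Apply d again. Using the 1-form formula, the coefficient of dx ∧ dy in d(df) is ∂^2 f/∂x ∂y - ∂^2 f/∂y ∂x = (-4*y) - (-4*y) = 0 (equality of mixed partials for smooth f).
Similarly for dx ∧ dz and dy ∧ dz — all coefficients vanish. So d(df) = 0.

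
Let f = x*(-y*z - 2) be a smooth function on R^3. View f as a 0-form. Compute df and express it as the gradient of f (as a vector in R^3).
df = (-y*z - 2) dx + (-x*z) dy + (-x*y) dz; grad f = (-y*z - 2, -x*z, -x*y)

For a 0-form f, d f = (∂f/∂x) dx + (∂f/∂y) dy + (∂f/∂z) dz. The components of the vector representation are exactly the entries of grad f in Cartesian coordinates:
  ∂f/∂x = -y*z - 2
  ∂f/∂y = -x*z
  ∂f/∂z = -x*y.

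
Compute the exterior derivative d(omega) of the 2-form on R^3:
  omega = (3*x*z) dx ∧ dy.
d(omega) = (3*x) dx ∧ dy ∧ dz

For a 2-form omega = sum_{i<j} g_{ij} dx_i ∧ dx_j, the exterior derivative is
  d(omega) = sum_{i<j} d(g_{ij}) ∧ dx_i ∧ dx_j = sum_{i<j, k} (∂g_{ij}/∂x_k) dx_k ∧ dx_i ∧ dx_j.
Expand each term, using dx_k ∧ dx_i ∧ dx_j = sgn(permutation) dx_{(a)} ∧ dx_{(b)} ∧ dx_{(c)} with (a < b < c) sorted:
  d(3*x*z) includes (∂/∂z)(3*x*z) dz = (3*x) dz, which multiplied by dx ∧ dy gives (3*x) dx ∧ dy ∧ dz
Collecting like 3-forms: d(omega) = (3*x) dx ∧ dy ∧ dz.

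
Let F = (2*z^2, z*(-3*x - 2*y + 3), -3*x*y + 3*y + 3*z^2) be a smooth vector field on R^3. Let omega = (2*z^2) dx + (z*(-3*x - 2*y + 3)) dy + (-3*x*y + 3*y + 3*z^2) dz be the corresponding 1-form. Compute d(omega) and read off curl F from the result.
d(omega) = (2*y) dy ∧ dz + (3*y + 4*z) dz ∧ dx + (-3*z) dx ∧ dy; curl F = (2*y, 3*y + 4*z, -3*z)

d omega = sum_{i<j} (∂f_j/∂x_i - ∂f_i/∂x_j) dx_i ∧ dx_j. Under the identification (dy ∧ dz, dz ∧ dx, dx ∧ dy) ↔ (e_x, e_y, e_z), the coefficients are exactly the components of curl F. Compute:
  ∂R/∂y - ∂Q/∂z = (3 - 3*x) - (-3*x - 2*y + 3) = 2*y
  ∂P/∂z - ∂R/∂x = (4*z) - (-3*y) = 3*y + 4*z
  ∂Q/∂x - ∂P/∂y = (-3*z) - (0) = -3*z.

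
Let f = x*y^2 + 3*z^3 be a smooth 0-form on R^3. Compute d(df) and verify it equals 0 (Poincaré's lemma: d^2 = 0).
d(df) = 0

Step 1: df = sum_i (∂f/∂x_i) dx_i = (y^2) dx + (2*x*y) dy + (9*z^2) dz.
Step 2: Apply d again. Using the 1-form formula, the coefficient of dx ∧ dy in d(df) is ∂^2 f/∂x ∂y - ∂^2 f/∂y ∂x = (2*y) - (2*y) = 0 (equality of mixed partials for smooth f).
Similarly for dx ∧ dz and dy ∧ dz — all coefficients vanish. So d(df) = 0.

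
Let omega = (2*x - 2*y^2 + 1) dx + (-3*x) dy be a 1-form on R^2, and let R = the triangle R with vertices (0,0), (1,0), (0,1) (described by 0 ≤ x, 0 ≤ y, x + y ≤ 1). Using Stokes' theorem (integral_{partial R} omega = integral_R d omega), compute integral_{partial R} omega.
integral_(partial R) omega = -5/6

Stokes: integral_partial_R omega = integral_R d omega with d omega = (∂Q/∂x - ∂P/∂y) dx ∧ dy.
  ∂Q/∂x = -3
  ∂P/∂y = -4*y
  integrand = ∂Q/∂x - ∂P/∂y = 4*y - 3.
Integrating over R: integral_0^1 integral_0^{1-x} (4*y - 3) dy dx = -5/6.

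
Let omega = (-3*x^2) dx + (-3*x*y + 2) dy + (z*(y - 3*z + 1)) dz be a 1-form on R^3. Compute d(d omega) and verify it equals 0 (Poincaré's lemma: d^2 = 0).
d(d omega) = 0

Step 1: d omega = sum_{i<j} (∂f_j/∂x_i - ∂f_i/∂x_j) dx_i ∧ dx_j:
  coeff of dx ∧ dy: -3*y
  coeff of dx ∧ dz: 0
  coeff of dy ∧ dz: z
Step 2: Apply d again to each 2-form coefficient. The only possible 3-form in R^3 is dx ∧ dy ∧ dz, with coefficient
  ∂(coeff of dy∧dz)/∂x - ∂(coeff of dx∧dz)/∂y + ∂(coeff of dx∧dy)/∂z
  = ∂/∂x (z) - ∂/∂y (0) + ∂/∂z (-3*y).
Each of these terms simplifies to sums of mixed partials that cancel in pairs. The result is 0 (by equality of mixed partials for smooth functions — Schwarz / Clairaut).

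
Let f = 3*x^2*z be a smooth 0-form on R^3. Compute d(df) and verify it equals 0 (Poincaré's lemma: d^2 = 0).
d(df) = 0

Step 1: df = sum_i (∂f/∂x_i) dx_i = (6*x*z) dx + (0) dy + (3*x^2) dz.
Step 2: Apply d again. Using the 1-form formula, the coefficient of dx ∧ dy in d(df) is ∂^2 f/∂x ∂y - ∂^2 f/∂y ∂x = (0) - (0) = 0 (equality of mixed partials for smooth f).
Similarly for dx ∧ dz and dy ∧ dz — all coefficients vanish. So d(df) = 0.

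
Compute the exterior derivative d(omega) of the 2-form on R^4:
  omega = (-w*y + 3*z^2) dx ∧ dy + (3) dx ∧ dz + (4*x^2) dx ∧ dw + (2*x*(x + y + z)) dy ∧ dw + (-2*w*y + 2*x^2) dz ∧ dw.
d(omega) = (6*z) dx ∧ dy ∧ dz + (4*x + y + 2*z) dx ∧ dy ∧ dw + (-2*w - 2*x) dy ∧ dz ∧ dw + (4*x) dx ∧ dz ∧ dw

For a 2-form omega = sum_{i<j} g_{ij} dx_i ∧ dx_j, the exterior derivative is
  d(omega) = sum_{i<j} d(g_{ij}) ∧ dx_i ∧ dx_j = sum_{i<j, k} (∂g_{ij}/∂x_k) dx_k ∧ dx_i ∧ dx_j.
Expand each term, using dx_k ∧ dx_i ∧ dx_j = sgn(permutation) dx_{(a)} ∧ dx_{(b)} ∧ dx_{(c)} with (a < b < c) sorted:
  d(-w*y + 3*z^2) includes (∂/∂z)(-w*y + 3*z^2) dz = (6*z) dz, which multiplied by dx ∧ dy gives (6*z) dx ∧ dy ∧ dz
  d(-w*y + 3*z^2) includes (∂/∂w)(-w*y + 3*z^2) dw = (-y) dw, which multiplied by dx ∧ dy gives (-y) dx ∧ dy ∧ dw
  d(2*x*(x + y + z)) includes (∂/∂x)(2*x*(x + y + z)) dx = (4*x + 2*y + 2*z) dx, which multiplied by dy ∧ dw gives (4*x + 2*y + 2*z) dx ∧ dy ∧ dw
  d(2*x*(x + y + z)) includes (∂/∂z)(2*x*(x + y + z)) dz = (2*x) dz, which multiplied by dy ∧ dw gives (-2*x) dy ∧ dz ∧ dw
  d(-2*w*y + 2*x^2) includes (∂/∂x)(-2*w*y + 2*x^2) dx = (4*x) dx, which multiplied by dz ∧ dw gives (4*x) dx ∧ dz ∧ dw
  d(-2*w*y + 2*x^2) includes (∂/∂y)(-2*w*y + 2*x^2) dy = (-2*w) dy, which multiplied by dz ∧ dw gives (-2*w) dy ∧ dz ∧ dw
Collecting like 3-forms: d(omega) = (6*z) dx ∧ dy ∧ dz + (4*x + y + 2*z) dx ∧ dy ∧ dw + (-2*w - 2*x) dy ∧ dz ∧ dw + (4*x) dx ∧ dz ∧ dw.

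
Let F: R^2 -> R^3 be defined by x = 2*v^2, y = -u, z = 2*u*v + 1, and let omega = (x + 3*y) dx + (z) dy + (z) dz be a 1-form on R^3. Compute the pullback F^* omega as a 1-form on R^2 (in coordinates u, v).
F^* omega = (4*u*v^2 - 2*u*v + 2*v - 1) du + (4*u^2*v - 12*u*v + 2*u + 8*v^3) dv

Using F^*(f dg) = (f ∘ F) d(g ∘ F), substitute each coordinate x_i by F_i(u, v) in f_i, and replace dx_i by d F_i = (∂F_i/∂u) du + (∂F_i/∂v) dv.
  For the x component: f_1(F) = -3*u + 2*v^2; d F_1 = (0) du + (4*v) dv
  For the y component: f_2(F) = 2*u*v + 1; d F_2 = (-1) du + (0) dv
  For the z component: f_3(F) = 2*u*v + 1; d F_3 = (2*v) du + (2*u) dv
Combining and collecting du, dv coefficients:
  coeff of du: 4*u*v^2 - 2*u*v + 2*v - 1
  coeff of dv: 4*u^2*v - 12*u*v + 2*u + 8*v^3
F^* omega = (4*u*v^2 - 2*u*v + 2*v - 1) du + (4*u^2*v - 12*u*v + 2*u + 8*v^3) dv.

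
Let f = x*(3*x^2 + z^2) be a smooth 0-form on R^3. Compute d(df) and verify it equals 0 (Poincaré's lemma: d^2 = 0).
d(df) = 0

Step 1: df = sum_i (∂f/∂x_i) dx_i = (9*x^2 + z^2) dx + (0) dy + (2*x*z) dz.
Step 2: Apply d again. Using the 1-form formula, the coefficient of dx ∧ dy in d(df) is ∂^2 f/∂x ∂y - ∂^2 f/∂y ∂x = (0) - (0) = 0 (equality of mixed partials for smooth f).
Similarly for dx ∧ dz and dy ∧ dz — all coefficients vanish. So d(df) = 0.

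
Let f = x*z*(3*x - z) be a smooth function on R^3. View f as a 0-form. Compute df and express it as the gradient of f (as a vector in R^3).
df = (z*(6*x - z)) dx + (0) dy + (x*(3*x - 2*z)) dz; grad f = (z*(6*x - z), 0, x*(3*x - 2*z))

For a 0-form f, d f = (∂f/∂x) dx + (∂f/∂y) dy + (∂f/∂z) dz. The components of the vector representation are exactly the entries of grad f in Cartesian coordinates:
  ∂f/∂x = z*(6*x - z)
  ∂f/∂y = 0
  ∂f/∂z = x*(3*x - 2*z).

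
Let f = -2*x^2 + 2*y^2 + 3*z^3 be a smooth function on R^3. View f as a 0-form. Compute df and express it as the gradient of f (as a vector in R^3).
df = (-4*x) dx + (4*y) dy + (9*z^2) dz; grad f = (-4*x, 4*y, 9*z^2)

For a 0-form f, d f = (∂f/∂x) dx + (∂f/∂y) dy + (∂f/∂z) dz. The components of the vector representation are exactly the entries of grad f in Cartesian coordinates:
  ∂f/∂x = -4*x
  ∂f/∂y = 4*y
  ∂f/∂z = 9*z^2.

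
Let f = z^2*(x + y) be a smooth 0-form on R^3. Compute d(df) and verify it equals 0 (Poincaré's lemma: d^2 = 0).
d(df) = 0

Step 1: df = sum_i (∂f/∂x_i) dx_i = (z^2) dx + (z^2) dy + (2*z*(x + y)) dz.
Step 2: Apply d again. Using the 1-form formula, the coefficient of dx ∧ dy in d(df) is ∂^2 f/∂x ∂y - ∂^2 f/∂y ∂x = (0) - (0) = 0 (equality of mixed partials for smooth f).
Similarly for dx ∧ dz and dy ∧ dz — all coefficients vanish. So d(df) = 0.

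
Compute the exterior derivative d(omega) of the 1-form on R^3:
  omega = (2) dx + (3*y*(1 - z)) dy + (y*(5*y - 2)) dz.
d(omega) = (13*y - 2) dy ∧ dz

For a 1-form omega = sum_i f_i dx_i, the exterior derivative is
  d(omega) = sum_{i < j} (∂f_j/∂x_i - ∂f_i/∂x_j) dx_i ∧ dx_j.
  coefficient of dy ∧ dz: ∂f_3/∂y - ∂f_2/∂z = ∂(y*(5*y - 2))/∂y - ∂(3*y*(1 - z))/∂z = 13*y - 2
Assembling: d(omega) = (13*y - 2) dy ∧ dz.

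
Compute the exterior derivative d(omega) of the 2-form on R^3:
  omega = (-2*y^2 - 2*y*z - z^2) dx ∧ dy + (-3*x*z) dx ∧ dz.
d(omega) = (-2*y - 2*z) dx ∧ dy ∧ dz

For a 2-form omega = sum_{i<j} g_{ij} dx_i ∧ dx_j, the exterior derivative is
  d(omega) = sum_{i<j} d(g_{ij}) ∧ dx_i ∧ dx_j = sum_{i<j, k} (∂g_{ij}/∂x_k) dx_k ∧ dx_i ∧ dx_j.
Expand each term, using dx_k ∧ dx_i ∧ dx_j = sgn(permutation) dx_{(a)} ∧ dx_{(b)} ∧ dx_{(c)} with (a < b < c) sorted:
  d(-2*y^2 - 2*y*z - z^2) includes (∂/∂z)(-2*y^2 - 2*y*z - z^2) dz = (-2*y - 2*z) dz, which multiplied by dx ∧ dy gives (-2*y - 2*z) dx ∧ dy ∧ dz
Collecting like 3-forms: d(omega) = (-2*y - 2*z) dx ∧ dy ∧ dz.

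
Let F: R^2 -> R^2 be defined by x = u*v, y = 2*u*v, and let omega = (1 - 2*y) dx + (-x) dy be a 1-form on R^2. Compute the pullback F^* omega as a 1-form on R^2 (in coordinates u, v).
F^* omega = (v*(-6*u*v + 1)) du + (u*(-6*u*v + 1)) dv

Using F^*(f dg) = (f ∘ F) d(g ∘ F), substitute each coordinate x_i by F_i(u, v) in f_i, and replace dx_i by d F_i = (∂F_i/∂u) du + (∂F_i/∂v) dv.
  For the x component: f_1(F) = -4*u*v + 1; d F_1 = (v) du + (u) dv
  For the y component: f_2(F) = -u*v; d F_2 = (2*v) du + (2*u) dv
Combining and collecting du, dv coefficients:
  coeff of du: v*(-6*u*v + 1)
  coeff of dv: u*(-6*u*v + 1)
F^* omega = (v*(-6*u*v + 1)) du + (u*(-6*u*v + 1)) dv.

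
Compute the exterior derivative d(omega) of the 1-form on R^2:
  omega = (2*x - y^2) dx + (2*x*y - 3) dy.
d(omega) = (4*y) dx ∧ dy

For a 1-form omega = sum_i f_i dx_i, the exterior derivative is
  d(omega) = sum_{i < j} (∂f_j/∂x_i - ∂f_i/∂x_j) dx_i ∧ dx_j.
  coefficient of dx ∧ dy: ∂f_2/∂x - ∂f_1/∂y = ∂(2*x*y - 3)/∂x - ∂(2*x - y^2)/∂y = 4*y
Assembling: d(omega) = (4*y) dx ∧ dy.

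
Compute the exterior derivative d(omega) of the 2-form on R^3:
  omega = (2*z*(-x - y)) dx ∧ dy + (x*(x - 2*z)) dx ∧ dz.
d(omega) = (-2*x - 2*y) dx ∧ dy ∧ dz

For a 2-form omega = sum_{i<j} g_{ij} dx_i ∧ dx_j, the exterior derivative is
  d(omega) = sum_{i<j} d(g_{ij}) ∧ dx_i ∧ dx_j = sum_{i<j, k} (∂g_{ij}/∂x_k) dx_k ∧ dx_i ∧ dx_j.
Expand each term, using dx_k ∧ dx_i ∧ dx_j = sgn(permutation) dx_{(a)} ∧ dx_{(b)} ∧ dx_{(c)} with (a < b < c) sorted:
  d(2*z*(-x - y)) includes (∂/∂z)(2*z*(-x - y)) dz = (-2*x - 2*y) dz, which multiplied by dx ∧ dy gives (-2*x - 2*y) dx ∧ dy ∧ dz
Collecting like 3-forms: d(omega) = (-2*x - 2*y) dx ∧ dy ∧ dz.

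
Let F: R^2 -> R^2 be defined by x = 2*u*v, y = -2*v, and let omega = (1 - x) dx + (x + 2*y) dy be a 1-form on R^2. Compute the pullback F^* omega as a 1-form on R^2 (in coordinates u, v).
F^* omega = (2*v*(-2*u*v + 1)) du + (-4*u^2*v - 4*u*v + 2*u + 8*v) dv

Using F^*(f dg) = (f ∘ F) d(g ∘ F), substitute each coordinate x_i by F_i(u, v) in f_i, and replace dx_i by d F_i = (∂F_i/∂u) du + (∂F_i/∂v) dv.
  For the x component: f_1(F) = -2*u*v + 1; d F_1 = (2*v) du + (2*u) dv
  For the y component: f_2(F) = 2*v*(u - 2); d F_2 = (0) du + (-2) dv
Combining and collecting du, dv coefficients:
  coeff of du: 2*v*(-2*u*v + 1)
  coeff of dv: -4*u^2*v - 4*u*v + 2*u + 8*v
F^* omega = (2*v*(-2*u*v + 1)) du + (-4*u^2*v - 4*u*v + 2*u + 8*v) dv.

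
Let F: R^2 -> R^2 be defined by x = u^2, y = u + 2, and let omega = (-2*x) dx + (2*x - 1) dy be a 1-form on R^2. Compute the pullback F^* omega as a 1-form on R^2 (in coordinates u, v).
F^* omega = (-4*u^3 + 2*u^2 - 1) du

Using F^*(f dg) = (f ∘ F) d(g ∘ F), substitute each coordinate x_i by F_i(u, v) in f_i, and replace dx_i by d F_i = (∂F_i/∂u) du + (∂F_i/∂v) dv.
  For the x component: f_1(F) = -2*u^2; d F_1 = (2*u) du + (0) dv
  For the y component: f_2(F) = 2*u^2 - 1; d F_2 = (1) du + (0) dv
Combining and collecting du, dv coefficients:
  coeff of du: -4*u^3 + 2*u^2 - 1
  coeff of dv: 0
F^* omega = (-4*u^3 + 2*u^2 - 1) du.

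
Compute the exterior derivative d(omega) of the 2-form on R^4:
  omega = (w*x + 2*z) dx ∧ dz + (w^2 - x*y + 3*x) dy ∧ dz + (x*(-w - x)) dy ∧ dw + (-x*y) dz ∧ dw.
d(omega) = (x - y) dx ∧ dz ∧ dw + (3 - y) dx ∧ dy ∧ dz + (2*w - x) dy ∧ dz ∧ dw + (-w - 2*x) dx ∧ dy ∧ dw

For a 2-form omega = sum_{i<j} g_{ij} dx_i ∧ dx_j, the exterior derivative is
  d(omega) = sum_{i<j} d(g_{ij}) ∧ dx_i ∧ dx_j = sum_{i<j, k} (∂g_{ij}/∂x_k) dx_k ∧ dx_i ∧ dx_j.
Expand each term, using dx_k ∧ dx_i ∧ dx_j = sgn(permutation) dx_{(a)} ∧ dx_{(b)} ∧ dx_{(c)} with (a < b < c) sorted:
  d(w*x + 2*z) includes (∂/∂w)(w*x + 2*z) dw = (x) dw, which multiplied by dx ∧ dz gives (x) dx ∧ dz ∧ dw
  d(w^2 - x*y + 3*x) includes (∂/∂x)(w^2 - x*y + 3*x) dx = (3 - y) dx, which multiplied by dy ∧ dz gives (3 - y) dx ∧ dy ∧ dz
  d(w^2 - x*y + 3*x) includes (∂/∂w)(w^2 - x*y + 3*x) dw = (2*w) dw, which multiplied by dy ∧ dz gives (2*w) dy ∧ dz ∧ dw
  d(x*(-w - x)) includes (∂/∂x)(x*(-w - x)) dx = (-w - 2*x) dx, which multiplied by dy ∧ dw gives (-w - 2*x) dx ∧ dy ∧ dw
  d(-x*y) includes (∂/∂x)(-x*y) dx = (-y) dx, which multiplied by dz ∧ dw gives (-y) dx ∧ dz ∧ dw
  d(-x*y) includes (∂/∂y)(-x*y) dy = (-x) dy, which multiplied by dz ∧ dw gives (-x) dy ∧ dz ∧ dw
Collecting like 3-forms: d(omega) = (x - y) dx ∧ dz ∧ dw + (3 - y) dx ∧ dy ∧ dz + (2*w - x) dy ∧ dz ∧ dw + (-w - 2*x) dx ∧ dy ∧ dw.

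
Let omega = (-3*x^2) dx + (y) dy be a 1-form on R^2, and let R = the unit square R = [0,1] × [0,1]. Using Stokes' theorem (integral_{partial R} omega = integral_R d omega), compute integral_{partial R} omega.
integral_(partial R) omega = 0

Stokes: integral_partial_R omega = integral_R d omega with d omega = (∂Q/∂x - ∂P/∂y) dx ∧ dy.
  ∂Q/∂x = 0
  ∂P/∂y = 0
  integrand = ∂Q/∂x - ∂P/∂y = 0.
Integrating over R: integral_0^1 integral_0^1 (0) dx dy = 0.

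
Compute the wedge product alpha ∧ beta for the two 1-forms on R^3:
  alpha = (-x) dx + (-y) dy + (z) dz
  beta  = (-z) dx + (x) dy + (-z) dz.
alpha ∧ beta = (-x^2 - y*z) dx ∧ dy + (z*(x + z)) dx ∧ dz + (z*(-x + y)) dy ∧ dz

Distribute the wedge, using dx_i ∧ dx_j = -dx_j ∧ dx_i and dx_i ∧ dx_i = 0. For each pair (i, j) with i < j, the coefficient of dx_i ∧ dx_j in alpha ∧ beta is (alpha_i * beta_j - alpha_j * beta_i). Collecting: alpha ∧ beta = (-x^2 - y*z) dx ∧ dy + (z*(x + z)) dx ∧ dz + (z*(-x + y)) dy ∧ dz.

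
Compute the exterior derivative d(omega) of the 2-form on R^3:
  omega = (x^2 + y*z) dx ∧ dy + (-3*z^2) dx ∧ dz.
d(omega) = (y) dx ∧ dy ∧ dz

For a 2-form omega = sum_{i<j} g_{ij} dx_i ∧ dx_j, the exterior derivative is
  d(omega) = sum_{i<j} d(g_{ij}) ∧ dx_i ∧ dx_j = sum_{i<j, k} (∂g_{ij}/∂x_k) dx_k ∧ dx_i ∧ dx_j.
Expand each term, using dx_k ∧ dx_i ∧ dx_j = sgn(permutation) dx_{(a)} ∧ dx_{(b)} ∧ dx_{(c)} with (a < b < c) sorted:
  d(x^2 + y*z) includes (∂/∂z)(x^2 + y*z) dz = (y) dz, which multiplied by dx ∧ dy gives (y) dx ∧ dy ∧ dz
Collecting like 3-forms: d(omega) = (y) dx ∧ dy ∧ dz.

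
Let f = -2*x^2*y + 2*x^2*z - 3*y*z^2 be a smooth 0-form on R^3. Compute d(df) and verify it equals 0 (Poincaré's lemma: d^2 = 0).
d(df) = 0

Step 1: df = sum_i (∂f/∂x_i) dx_i = (4*x*(-y + z)) dx + (-2*x^2 - 3*z^2) dy + (2*x^2 - 6*y*z) dz.
Step 2: Apply d again. Using the 1-form formula, the coefficient of dx ∧ dy in d(df) is ∂^2 f/∂x ∂y - ∂^2 f/∂y ∂x = (-4*x) - (-4*x) = 0 (equality of mixed partials for smooth f).
Similarly for dx ∧ dz and dy ∧ dz — all coefficients vanish. So d(df) = 0.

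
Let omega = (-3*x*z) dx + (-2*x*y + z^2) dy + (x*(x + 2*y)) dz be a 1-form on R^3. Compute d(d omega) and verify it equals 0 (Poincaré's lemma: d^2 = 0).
d(d omega) = 0

Step 1: d omega = sum_{i<j} (∂f_j/∂x_i - ∂f_i/∂x_j) dx_i ∧ dx_j:
  coeff of dx ∧ dy: -2*y
  coeff of dx ∧ dz: 5*x + 2*y
  coeff of dy ∧ dz: 2*x - 2*z
Step 2: Apply d again to each 2-form coefficient. The only possible 3-form in R^3 is dx ∧ dy ∧ dz, with coefficient
  ∂(coeff of dy∧dz)/∂x - ∂(coeff of dx∧dz)/∂y + ∂(coeff of dx∧dy)/∂z
  = ∂/∂x (2*x - 2*z) - ∂/∂y (5*x + 2*y) + ∂/∂z (-2*y).
Each of these terms simplifies to sums of mixed partials that cancel in pairs. The result is 0 (by equality of mixed partials for smooth functions — Schwarz / Clairaut).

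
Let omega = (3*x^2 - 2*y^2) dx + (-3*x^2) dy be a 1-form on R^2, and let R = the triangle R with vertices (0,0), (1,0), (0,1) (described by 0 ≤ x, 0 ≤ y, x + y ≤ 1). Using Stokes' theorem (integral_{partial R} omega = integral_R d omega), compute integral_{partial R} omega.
integral_(partial R) omega = -1/3

Stokes: integral_partial_R omega = integral_R d omega with d omega = (∂Q/∂x - ∂P/∂y) dx ∧ dy.
  ∂Q/∂x = -6*x
  ∂P/∂y = -4*y
  integrand = ∂Q/∂x - ∂P/∂y = -6*x + 4*y.
Integrating over R: integral_0^1 integral_0^{1-x} (-6*x + 4*y) dy dx = -1/3.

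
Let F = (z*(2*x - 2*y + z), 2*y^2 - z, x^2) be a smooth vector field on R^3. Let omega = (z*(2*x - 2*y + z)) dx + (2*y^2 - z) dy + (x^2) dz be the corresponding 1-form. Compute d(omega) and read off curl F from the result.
d(omega) = (1) dy ∧ dz + (-2*y + 2*z) dz ∧ dx + (2*z) dx ∧ dy; curl F = (1, -2*y + 2*z, 2*z)

d omega = sum_{i<j} (∂f_j/∂x_i - ∂f_i/∂x_j) dx_i ∧ dx_j. Under the identification (dy ∧ dz, dz ∧ dx, dx ∧ dy) ↔ (e_x, e_y, e_z), the coefficients are exactly the components of curl F. Compute:
  ∂R/∂y - ∂Q/∂z = (0) - (-1) = 1
  ∂P/∂z - ∂R/∂x = (2*x - 2*y + 2*z) - (2*x) = -2*y + 2*z
  ∂Q/∂x - ∂P/∂y = (0) - (-2*z) = 2*z.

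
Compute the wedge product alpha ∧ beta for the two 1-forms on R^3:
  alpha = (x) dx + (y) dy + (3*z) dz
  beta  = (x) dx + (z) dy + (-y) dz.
alpha ∧ beta = (x*(-y + z)) dx ∧ dy + (-x*(y + 3*z)) dx ∧ dz + (-y^2 - 3*z^2) dy ∧ dz

Distribute the wedge, using dx_i ∧ dx_j = -dx_j ∧ dx_i and dx_i ∧ dx_i = 0. For each pair (i, j) with i < j, the coefficient of dx_i ∧ dx_j in alpha ∧ beta is (alpha_i * beta_j - alpha_j * beta_i). Collecting: alpha ∧ beta = (x*(-y + z)) dx ∧ dy + (-x*(y + 3*z)) dx ∧ dz + (-y^2 - 3*z^2) dy ∧ dz.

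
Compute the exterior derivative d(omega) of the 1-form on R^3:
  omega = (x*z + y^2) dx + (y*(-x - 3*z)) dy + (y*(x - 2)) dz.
d(omega) = (-3*y) dx ∧ dy + (-x + y) dx ∧ dz + (x + 3*y - 2) dy ∧ dz

For a 1-form omega = sum_i f_i dx_i, the exterior derivative is
  d(omega) = sum_{i < j} (∂f_j/∂x_i - ∂f_i/∂x_j) dx_i ∧ dx_j.
  coefficient of dx ∧ dy: ∂f_2/∂x - ∂f_1/∂y = ∂(y*(-x - 3*z))/∂x - ∂(x*z + y^2)/∂y = -3*y
  coefficient of dx ∧ dz: ∂f_3/∂x - ∂f_1/∂z = ∂(y*(x - 2))/∂x - ∂(x*z + y^2)/∂z = -x + y
  coefficient of dy ∧ dz: ∂f_3/∂y - ∂f_2/∂z = ∂(y*(x - 2))/∂y - ∂(y*(-x - 3*z))/∂z = x + 3*y - 2
Assembling: d(omega) = (-3*y) dx ∧ dy + (-x + y) dx ∧ dz + (x + 3*y - 2) dy ∧ dz.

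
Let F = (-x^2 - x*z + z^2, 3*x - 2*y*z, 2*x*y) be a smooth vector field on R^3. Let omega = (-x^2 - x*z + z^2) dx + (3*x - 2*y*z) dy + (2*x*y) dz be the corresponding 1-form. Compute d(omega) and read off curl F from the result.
d(omega) = (2*x + 2*y) dy ∧ dz + (-x - 2*y + 2*z) dz ∧ dx + (3) dx ∧ dy; curl F = (2*x + 2*y, -x - 2*y + 2*z, 3)

d omega = sum_{i<j} (∂f_j/∂x_i - ∂f_i/∂x_j) dx_i ∧ dx_j. Under the identification (dy ∧ dz, dz ∧ dx, dx ∧ dy) ↔ (e_x, e_y, e_z), the coefficients are exactly the components of curl F. Compute:
  ∂R/∂y - ∂Q/∂z = (2*x) - (-2*y) = 2*x + 2*y
  ∂P/∂z - ∂R/∂x = (-x + 2*z) - (2*y) = -x - 2*y + 2*z
  ∂Q/∂x - ∂P/∂y = (3) - (0) = 3.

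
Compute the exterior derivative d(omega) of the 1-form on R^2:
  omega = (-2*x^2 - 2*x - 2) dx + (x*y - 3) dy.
d(omega) = (y) dx ∧ dy

For a 1-form omega = sum_i f_i dx_i, the exterior derivative is
  d(omega) = sum_{i < j} (∂f_j/∂x_i - ∂f_i/∂x_j) dx_i ∧ dx_j.
  coefficient of dx ∧ dy: ∂f_2/∂x - ∂f_1/∂y = ∂(x*y - 3)/∂x - ∂(-2*x^2 - 2*x - 2)/∂y = y
Assembling: d(omega) = (y) dx ∧ dy.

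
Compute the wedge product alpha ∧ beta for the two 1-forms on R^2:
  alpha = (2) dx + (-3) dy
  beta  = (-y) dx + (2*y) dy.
alpha ∧ beta = (y) dx ∧ dy

Distribute the wedge, using dx_i ∧ dx_j = -dx_j ∧ dx_i and dx_i ∧ dx_i = 0. For each pair (i, j) with i < j, the coefficient of dx_i ∧ dx_j in alpha ∧ beta is (alpha_i * beta_j - alpha_j * beta_i). Collecting: alpha ∧ beta = (y) dx ∧ dy.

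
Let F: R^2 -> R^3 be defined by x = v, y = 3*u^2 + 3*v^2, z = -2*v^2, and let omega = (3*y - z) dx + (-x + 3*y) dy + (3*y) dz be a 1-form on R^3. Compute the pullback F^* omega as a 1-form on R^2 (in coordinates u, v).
F^* omega = (6*u*(9*u^2 + 9*v^2 - v)) du + (18*u^2*v + 9*u^2 + 18*v^3 + 5*v^2) dv

Using F^*(f dg) = (f ∘ F) d(g ∘ F), substitute each coordinate x_i by F_i(u, v) in f_i, and replace dx_i by d F_i = (∂F_i/∂u) du + (∂F_i/∂v) dv.
  For the x component: f_1(F) = 9*u^2 + 11*v^2; d F_1 = (0) du + (1) dv
  For the y component: f_2(F) = 9*u^2 + 9*v^2 - v; d F_2 = (6*u) du + (6*v) dv
  For the z component: f_3(F) = 9*u^2 + 9*v^2; d F_3 = (0) du + (-4*v) dv
Combining and collecting du, dv coefficients:
  coeff of du: 6*u*(9*u^2 + 9*v^2 - v)
  coeff of dv: 18*u^2*v + 9*u^2 + 18*v^3 + 5*v^2
F^* omega = (6*u*(9*u^2 + 9*v^2 - v)) du + (18*u^2*v + 9*u^2 + 18*v^3 + 5*v^2) dv.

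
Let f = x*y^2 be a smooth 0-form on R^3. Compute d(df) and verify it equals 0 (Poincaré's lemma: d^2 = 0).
d(df) = 0

Step 1: df = sum_i (∂f/∂x_i) dx_i = (y^2) dx + (2*x*y) dy + (0) dz.
Step 2: Apply d again. Using the 1-form formula, the coefficient of dx ∧ dy in d(df) is ∂^2 f/∂x ∂y - ∂^2 f/∂y ∂x = (2*y) - (2*y) = 0 (equality of mixed partials for smooth f).
Similarly for dx ∧ dz and dy ∧ dz — all coefficients vanish. So d(df) = 0.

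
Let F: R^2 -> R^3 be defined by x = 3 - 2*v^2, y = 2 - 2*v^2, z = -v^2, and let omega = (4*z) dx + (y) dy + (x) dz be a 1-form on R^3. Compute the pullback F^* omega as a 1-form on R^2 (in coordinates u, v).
F^* omega = (28*v^3 - 14*v) dv

Using F^*(f dg) = (f ∘ F) d(g ∘ F), substitute each coordinate x_i by F_i(u, v) in f_i, and replace dx_i by d F_i = (∂F_i/∂u) du + (∂F_i/∂v) dv.
  For the x component: f_1(F) = -4*v^2; d F_1 = (0) du + (-4*v) dv
  For the y component: f_2(F) = 2 - 2*v^2; d F_2 = (0) du + (-4*v) dv
  For the z component: f_3(F) = 3 - 2*v^2; d F_3 = (0) du + (-2*v) dv
Combining and collecting du, dv coefficients:
  coeff of du: 0
  coeff of dv: 28*v^3 - 14*v
F^* omega = (28*v^3 - 14*v) dv.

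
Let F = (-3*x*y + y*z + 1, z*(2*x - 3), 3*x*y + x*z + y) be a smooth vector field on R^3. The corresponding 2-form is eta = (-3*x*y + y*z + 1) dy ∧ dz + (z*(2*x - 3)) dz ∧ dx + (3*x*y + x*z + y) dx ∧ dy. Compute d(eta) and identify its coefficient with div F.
d(eta) = (x - 3*y) dx ∧ dy ∧ dz; div F = x - 3*y

For a 2-form in R^3 of the form above, applying d gives a 3-form with coefficient ∂P/∂x + ∂Q/∂y + ∂R/∂z:
  ∂P/∂x = -3*y
  ∂Q/∂y = 0
  ∂R/∂z = x
Sum = x - 3*y, which is exactly div F.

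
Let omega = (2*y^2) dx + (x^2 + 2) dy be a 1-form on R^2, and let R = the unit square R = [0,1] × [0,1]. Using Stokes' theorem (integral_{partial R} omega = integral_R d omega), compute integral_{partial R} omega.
integral_(partial R) omega = -1

Stokes: integral_partial_R omega = integral_R d omega with d omega = (∂Q/∂x - ∂P/∂y) dx ∧ dy.
  ∂Q/∂x = 2*x
  ∂P/∂y = 4*y
  integrand = ∂Q/∂x - ∂P/∂y = 2*x - 4*y.
Integrating over R: integral_0^1 integral_0^1 (2*x - 4*y) dx dy = -1.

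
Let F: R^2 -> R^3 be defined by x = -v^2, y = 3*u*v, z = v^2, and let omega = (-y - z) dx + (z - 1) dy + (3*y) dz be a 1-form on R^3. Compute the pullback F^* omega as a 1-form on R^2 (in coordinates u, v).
F^* omega = (3*v*(v^2 - 1)) du + (27*u*v^2 - 3*u + 2*v^3) dv

Using F^*(f dg) = (f ∘ F) d(g ∘ F), substitute each coordinate x_i by F_i(u, v) in f_i, and replace dx_i by d F_i = (∂F_i/∂u) du + (∂F_i/∂v) dv.
  For the x component: f_1(F) = v*(-3*u - v); d F_1 = (0) du + (-2*v) dv
  For the y component: f_2(F) = v^2 - 1; d F_2 = (3*v) du + (3*u) dv
  For the z component: f_3(F) = 9*u*v; d F_3 = (0) du + (2*v) dv
Combining and collecting du, dv coefficients:
  coeff of du: 3*v*(v^2 - 1)
  coeff of dv: 27*u*v^2 - 3*u + 2*v^3
F^* omega = (3*v*(v^2 - 1)) du + (27*u*v^2 - 3*u + 2*v^3) dv.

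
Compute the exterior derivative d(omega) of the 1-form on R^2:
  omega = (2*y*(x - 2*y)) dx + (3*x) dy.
d(omega) = (-2*x + 8*y + 3) dx ∧ dy

For a 1-form omega = sum_i f_i dx_i, the exterior derivative is
  d(omega) = sum_{i < j} (∂f_j/∂x_i - ∂f_i/∂x_j) dx_i ∧ dx_j.
  coefficient of dx ∧ dy: ∂f_2/∂x - ∂f_1/∂y = ∂(3*x)/∂x - ∂(2*y*(x - 2*y))/∂y = -2*x + 8*y + 3
Assembling: d(omega) = (-2*x + 8*y + 3) dx ∧ dy.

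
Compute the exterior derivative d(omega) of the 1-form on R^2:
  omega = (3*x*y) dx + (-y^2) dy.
d(omega) = (-3*x) dx ∧ dy

For a 1-form omega = sum_i f_i dx_i, the exterior derivative is
  d(omega) = sum_{i < j} (∂f_j/∂x_i - ∂f_i/∂x_j) dx_i ∧ dx_j.
  coefficient of dx ∧ dy: ∂f_2/∂x - ∂f_1/∂y = ∂(-y^2)/∂x - ∂(3*x*y)/∂y = -3*x
Assembling: d(omega) = (-3*x) dx ∧ dy.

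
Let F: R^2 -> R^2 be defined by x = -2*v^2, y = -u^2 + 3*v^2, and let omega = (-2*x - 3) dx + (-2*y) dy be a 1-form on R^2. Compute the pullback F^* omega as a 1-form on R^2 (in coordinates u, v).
F^* omega = (4*u*(-u^2 + 3*v^2)) du + (4*v*(3*u^2 - 13*v^2 + 3)) dv

Using F^*(f dg) = (f ∘ F) d(g ∘ F), substitute each coordinate x_i by F_i(u, v) in f_i, and replace dx_i by d F_i = (∂F_i/∂u) du + (∂F_i/∂v) dv.
  For the x component: f_1(F) = 4*v^2 - 3; d F_1 = (0) du + (-4*v) dv
  For the y component: f_2(F) = 2*u^2 - 6*v^2; d F_2 = (-2*u) du + (6*v) dv
Combining and collecting du, dv coefficients:
  coeff of du: 4*u*(-u^2 + 3*v^2)
  coeff of dv: 4*v*(3*u^2 - 13*v^2 + 3)
F^* omega = (4*u*(-u^2 + 3*v^2)) du + (4*v*(3*u^2 - 13*v^2 + 3)) dv.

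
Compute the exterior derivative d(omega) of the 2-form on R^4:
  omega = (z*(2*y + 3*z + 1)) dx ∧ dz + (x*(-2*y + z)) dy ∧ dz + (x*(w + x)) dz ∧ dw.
d(omega) = (-2*y - z) dx ∧ dy ∧ dz + (w + 2*x) dx ∧ dz ∧ dw

For a 2-form omega = sum_{i<j} g_{ij} dx_i ∧ dx_j, the exterior derivative is
  d(omega) = sum_{i<j} d(g_{ij}) ∧ dx_i ∧ dx_j = sum_{i<j, k} (∂g_{ij}/∂x_k) dx_k ∧ dx_i ∧ dx_j.
Expand each term, using dx_k ∧ dx_i ∧ dx_j = sgn(permutation) dx_{(a)} ∧ dx_{(b)} ∧ dx_{(c)} with (a < b < c) sorted:
  d(z*(2*y + 3*z + 1)) includes (∂/∂y)(z*(2*y + 3*z + 1)) dy = (2*z) dy, which multiplied by dx ∧ dz gives (-2*z) dx ∧ dy ∧ dz
  d(x*(-2*y + z)) includes (∂/∂x)(x*(-2*y + z)) dx = (-2*y + z) dx, which multiplied by dy ∧ dz gives (-2*y + z) dx ∧ dy ∧ dz
  d(x*(w + x)) includes (∂/∂x)(x*(w + x)) dx = (w + 2*x) dx, which multiplied by dz ∧ dw gives (w + 2*x) dx ∧ dz ∧ dw
Collecting like 3-forms: d(omega) = (-2*y - z) dx ∧ dy ∧ dz + (w + 2*x) dx ∧ dz ∧ dw.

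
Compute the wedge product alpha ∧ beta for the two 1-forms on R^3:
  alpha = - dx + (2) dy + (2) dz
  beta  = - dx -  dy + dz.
alpha ∧ beta = (3) dx ∧ dy + (1) dx ∧ dz + (4) dy ∧ dz

Distribute the wedge, using dx_i ∧ dx_j = -dx_j ∧ dx_i and dx_i ∧ dx_i = 0. For each pair (i, j) with i < j, the coefficient of dx_i ∧ dx_j in alpha ∧ beta is (alpha_i * beta_j - alpha_j * beta_i). Collecting: alpha ∧ beta = (3) dx ∧ dy + (1) dx ∧ dz + (4) dy ∧ dz.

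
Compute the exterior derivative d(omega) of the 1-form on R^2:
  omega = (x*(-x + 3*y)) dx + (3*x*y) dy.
d(omega) = (-3*x + 3*y) dx ∧ dy

For a 1-form omega = sum_i f_i dx_i, the exterior derivative is
  d(omega) = sum_{i < j} (∂f_j/∂x_i - ∂f_i/∂x_j) dx_i ∧ dx_j.
  coefficient of dx ∧ dy: ∂f_2/∂x - ∂f_1/∂y = ∂(3*x*y)/∂x - ∂(x*(-x + 3*y))/∂y = -3*x + 3*y
Assembling: d(omega) = (-3*x + 3*y) dx ∧ dy.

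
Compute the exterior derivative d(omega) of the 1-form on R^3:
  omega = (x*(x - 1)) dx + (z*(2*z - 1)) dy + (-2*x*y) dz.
d(omega) = (-2*y) dx ∧ dz + (-2*x - 4*z + 1) dy ∧ dz

For a 1-form omega = sum_i f_i dx_i, the exterior derivative is
  d(omega) = sum_{i < j} (∂f_j/∂x_i - ∂f_i/∂x_j) dx_i ∧ dx_j.
  coefficient of dx ∧ dz: ∂f_3/∂x - ∂f_1/∂z = ∂(-2*x*y)/∂x - ∂(x*(x - 1))/∂z = -2*y
  coefficient of dy ∧ dz: ∂f_3/∂y - ∂f_2/∂z = ∂(-2*x*y)/∂y - ∂(z*(2*z - 1))/∂z = -2*x - 4*z + 1
Assembling: d(omega) = (-2*y) dx ∧ dz + (-2*x - 4*z + 1) dy ∧ dz.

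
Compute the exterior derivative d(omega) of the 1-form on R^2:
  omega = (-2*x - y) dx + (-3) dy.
d(omega) = (1) dx ∧ dy

For a 1-form omega = sum_i f_i dx_i, the exterior derivative is
  d(omega) = sum_{i < j} (∂f_j/∂x_i - ∂f_i/∂x_j) dx_i ∧ dx_j.
  coefficient of dx ∧ dy: ∂f_2/∂x - ∂f_1/∂y = ∂(-3)/∂x - ∂(-2*x - y)/∂y = 1
Assembling: d(omega) = (1) dx ∧ dy.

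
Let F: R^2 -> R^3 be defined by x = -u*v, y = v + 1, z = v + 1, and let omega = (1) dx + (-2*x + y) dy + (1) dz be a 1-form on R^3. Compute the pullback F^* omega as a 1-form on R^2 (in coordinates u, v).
F^* omega = (-v) du + (2*u*v - u + v + 2) dv

Using F^*(f dg) = (f ∘ F) d(g ∘ F), substitute each coordinate x_i by F_i(u, v) in f_i, and replace dx_i by d F_i = (∂F_i/∂u) du + (∂F_i/∂v) dv.
  For the x component: f_1(F) = 1; d F_1 = (-v) du + (-u) dv
  For the y component: f_2(F) = 2*u*v + v + 1; d F_2 = (0) du + (1) dv
  For the z component: f_3(F) = 1; d F_3 = (0) du + (1) dv
Combining and collecting du, dv coefficients:
  coeff of du: -v
  coeff of dv: 2*u*v - u + v + 2
F^* omega = (-v) du + (2*u*v - u + v + 2) dv.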